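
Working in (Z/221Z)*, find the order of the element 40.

16

By Lagrange's theorem, ord_221(40) divides φ(221) = φ(13·17) = (13−1)·(17−1) = 12·16 = 192 = 2^6 · 3.
Divisors of 192: 1, 2, 3, 4, 6, 8, 12, 16, 24, 32, 48, 64, 96, 192.
Test each divisor d:
40^1 ≡ 40 (mod 221)
40^2 ≡ 53 (mod 221)
40^3 ≡ 131 (mod 221)
40^4 ≡ 157 (mod 221)
40^6 ≡ 144 (mod 221)
40^8 ≡ 118 (mod 221)
40^12 ≡ 183 (mod 221)
40^16 ≡ 1 (mod 221) ✓
Therefore the multiplicative order of 40 modulo 221 is 16.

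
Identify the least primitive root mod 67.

φ(67) = 67 − 1 = 66 = 2 · 3 · 11.
g is a primitive root iff g^(66/q) ≢ 1 (mod 67) for each prime q ∈ {2, 3, 11}.
g = 2: 2^33 ≡ 66; 2^22 ≡ 37; 2^6 ≡ 64 — none is 1, so 2 is a primitive root.
So 2 is the smallest generator of (Z/67Z)^×.

2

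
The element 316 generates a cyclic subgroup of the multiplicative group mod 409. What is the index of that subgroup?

1

ord(316) | φ(409) = 409 − 1 = 408 = 2^3 · 3 · 17.
Divisors of 408: 1, 2, 3, 4, 6, 8, 12, 17, 24, 34, 51, 68, 102, 136, 204, 408.
Compute 316^d (mod 409) for the divisors d until we hit 1:
316^1 ≡ 316 (mod 409)
316^2 ≡ 60 (mod 409)
316^3 ≡ 146 (mod 409)
316^4 ≡ 328 (mod 409)
316^6 ≡ 48 (mod 409)
316^8 ≡ 17 (mod 409)
316^12 ≡ 259 (mod 409)
316^17 ≡ 117 (mod 409)
316^24 ≡ 5 (mod 409)
316^34 ≡ 192 (mod 409)
316^51 ≡ 378 (mod 409)
316^68 ≡ 54 (mod 409)
316^102 ≡ 143 (mod 409)
316^136 ≡ 53 (mod 409)
316^204 ≡ 408 (mod 409)
316^408 ≡ 1 (mod 409) ✓
The order of 316 is 408, so the subgroup it generates has 408 elements.
[(Z/409Z)^× : ⟨316⟩] = 408/408 = 1.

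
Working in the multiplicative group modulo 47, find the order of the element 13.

By Lagrange's theorem, ord_47(13) divides φ(47) = 47 − 1 = 46 = 2 · 23.
Divisors of 46: 1, 2, 23, 46.
Compute 13^d (mod 47) for the divisors d until we hit 1:
13^1 ≡ 13
13^2 ≡ 28
13^23 ≡ 46
13^46 ≡ 1
So ord_47(13) = 46.

46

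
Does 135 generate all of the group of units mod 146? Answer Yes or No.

Yes

φ(146) = φ(2)·φ(73) = 1·72 = 72 = 2^3 · 3^2.
135 is a primitive root mod 146 iff 135^(φ(146)/q) ≢ 1 for every prime q | φ(146), i.e. q ∈ {2, 3}.
135^36 ≡ 145 (mod 146)  [q = 2: ≢ 1 ✓]
135^24 ≡ 81 (mod 146)  [q = 3: ≢ 1 ✓]
Every test exponent gives a nontrivial residue, hence 135 generates the full group.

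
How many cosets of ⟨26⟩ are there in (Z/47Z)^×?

By Lagrange's theorem, ord_47(26) divides φ(47) = 47 − 1 = 46 = 2 · 23.
Divisors of 46: 1, 2, 23, 46.
Compute 26^d (mod 47) for the divisors d until we hit 1:
26^1 ≡ 26 (mod 47)
26^2 ≡ 18 (mod 47)
26^23 ≡ 46 (mod 47)
26^46 ≡ 1 (mod 47) ✓
The order of 26 is 46, so the subgroup it generates has 46 elements.
Index = |(Z/47Z)^×| / |⟨26⟩| = 46 / 46 = 1.

1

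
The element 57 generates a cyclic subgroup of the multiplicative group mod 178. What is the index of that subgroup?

4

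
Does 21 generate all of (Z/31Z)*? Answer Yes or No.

Yes

φ(31) = 31 − 1 = 30 = 2 · 3 · 5.
An element g generates (Z/31Z)^× iff g^(30/q) ≢ 1 (mod 31) for each prime q ∈ {2, 3, 5}.
21^15 ≡ 30 (mod 31)  [q = 2: ≢ 1 ✓]
21^10 ≡ 5 (mod 31)  [q = 3: ≢ 1 ✓]
21^6 ≡ 2 (mod 31)  [q = 5: ≢ 1 ✓]
Every test exponent gives a nontrivial residue, hence 21 generates the full group.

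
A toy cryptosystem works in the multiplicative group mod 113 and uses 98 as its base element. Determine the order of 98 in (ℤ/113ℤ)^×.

4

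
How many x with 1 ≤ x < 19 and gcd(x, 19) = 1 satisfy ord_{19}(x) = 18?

6

φ(19) = 19 − 1 = 18 = 2 · 3^2.
In a cyclic group of order 18, there are φ(d) elements of order d for each divisor d of 18, and zero for non-divisors.
18 = 2 · 3^2 divides 18, and φ(18) = 6.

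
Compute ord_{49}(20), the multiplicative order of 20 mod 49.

By Lagrange's theorem, ord_49(20) divides φ(49) = φ(7^2) = 7·(7−1) = 42 = 2 · 3 · 7.
Divisors of 42: 1, 2, 3, 6, 7, 14, 21, 42.
Check 20^d mod 49 for each divisor in increasing order:
20^1 ≡ 20 (mod 49)
20^2 ≡ 8 (mod 49)
20^3 ≡ 13 (mod 49)
20^6 ≡ 22 (mod 49)
20^7 ≡ 48 (mod 49)
20^14 ≡ 1 (mod 49) ✓
So ord_49(20) = 14.

14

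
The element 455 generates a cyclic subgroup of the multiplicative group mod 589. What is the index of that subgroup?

Since 455 ∈ (Z/589Z)^×, its order divides φ(589) = φ(19·31) = (19−1)·(31−1) = 18·30 = 540 = 2^2 · 3^3 · 5.
Divisors of 540: 1, 2, 3, 4, 5, 6, 9, 10, 12, 15, 18, 20, 27, 30, 36, 45, 54, 60, 90, 108, 135, 180, 270, 540.
Check 455^d mod 589 for each divisor in increasing order:
455^1 ≡ 455 (mod 589)
455^2 ≡ 286 (mod 589)
455^3 ≡ 550 (mod 589)
455^4 ≡ 514 (mod 589)
455^5 ≡ 37 (mod 589)
455^6 ≡ 343 (mod 589)
455^9 ≡ 170 (mod 589)
455^10 ≡ 191 (mod 589)
455^12 ≡ 438 (mod 589)
455^15 ≡ 588 (mod 589)
455^18 ≡ 39 (mod 589)
455^20 ≡ 552 (mod 589)
455^27 ≡ 151 (mod 589)
455^30 ≡ 1 (mod 589) ✓
So ord_589(455) = 30, hence |⟨455⟩| = 30.
The index is φ(589) / ord(455) = 540 / 30 = 18.

18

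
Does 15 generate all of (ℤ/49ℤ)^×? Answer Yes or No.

No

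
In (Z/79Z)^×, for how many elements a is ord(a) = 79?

0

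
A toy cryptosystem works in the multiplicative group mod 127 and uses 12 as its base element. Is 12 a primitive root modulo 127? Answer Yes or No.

φ(127) = 127 − 1 = 126 = 2 · 3^2 · 7.
It suffices to check that the order of 12 is not a proper divisor of 126: compute 12^(126/q) for q ∈ {2, 3, 7}.
12^63 ≡ 126 (mod 127)  [q = 2: ≢ 1 ✓]
12^42 ≡ 107 (mod 127)  [q = 3: ≢ 1 ✓]
12^18 ≡ 8 (mod 127)  [q = 7: ≢ 1 ✓]
None equal 1, so ord_127(12) = 126: 12 is a primitive root.

Yes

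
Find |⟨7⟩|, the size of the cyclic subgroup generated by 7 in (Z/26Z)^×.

12

The order of 7 must divide φ(26) = φ(2)·φ(13) = 1·12 = 12 = 2^2 · 3.
Divisors of 12: 1, 2, 3, 4, 6, 12.
Test each divisor d:
7^1 ≡ 7 (mod 26)
7^2 ≡ 23 (mod 26)
7^3 ≡ 5 (mod 26)
7^4 ≡ 9 (mod 26)
7^6 ≡ 25 (mod 26)
7^12 ≡ 1 (mod 26) ✓
Hence ord(7) = 12.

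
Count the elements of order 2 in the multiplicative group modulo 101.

1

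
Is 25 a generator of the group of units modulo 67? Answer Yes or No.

φ(67) = 67 − 1 = 66 = 2 · 3 · 11.
It suffices to check that the order of 25 is not a proper divisor of 66: compute 25^(66/q) for q ∈ {2, 3, 11}.
25^33 ≡ 1 (mod 67)  [q = 2: ≡ 1 ✗]
25^22 ≡ 1 (mod 67)  [q = 3: ≡ 1 ✗]
25^6 ≡ 62 (mod 67)  [q = 11: ≢ 1 ✓]
The check at q = 2 fails, so 25 generates a proper subgroup.

No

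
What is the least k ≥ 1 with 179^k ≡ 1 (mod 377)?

ord(179) | φ(377) = φ(13·29) = (13−1)·(29−1) = 12·28 = 336 = 2^4 · 3 · 7.
Divisors of 336: 1, 2, 3, 4, 6, 7, 8, 12, 14, 16, 21, 24, 28, 42, 48, 56, 84, 112, 168, 336.
Evaluate successive powers at the divisors of 336:
179^1 ≡ 179 (mod 377)
179^2 ≡ 373 (mod 377)
179^3 ≡ 38 (mod 377)
179^4 ≡ 16 (mod 377)
179^6 ≡ 313 (mod 377)
179^7 ≡ 231 (mod 377)
179^8 ≡ 256 (mod 377)
179^12 ≡ 326 (mod 377)
179^14 ≡ 204 (mod 377)
179^16 ≡ 315 (mod 377)
179^21 ≡ 376 (mod 377)
179^24 ≡ 339 (mod 377)
179^28 ≡ 146 (mod 377)
179^42 ≡ 1 (mod 377) ✓
So ord_377(179) = 42.

42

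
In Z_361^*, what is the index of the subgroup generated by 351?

2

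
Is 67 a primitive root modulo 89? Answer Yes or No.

No

φ(89) = 89 − 1 = 88 = 2^3 · 11.
Test 67^(88/q) mod 89 for each prime factor q of 88:
67^44 ≡ 1 (mod 89)  [q = 2: ≡ 1 ✗]
67^8 ≡ 64 (mod 89)  [q = 11: ≢ 1 ✓]
Since 67^44 ≡ 1, the order of 67 divides 44 < 88, so 67 is not a primitive root.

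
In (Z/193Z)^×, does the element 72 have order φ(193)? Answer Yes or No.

φ(193) = 193 − 1 = 192 = 2^6 · 3.
It suffices to check that the order of 72 is not a proper divisor of 192: compute 72^(192/q) for q ∈ {2, 3}.
72^96 ≡ 1 (mod 193)  [q = 2: ≡ 1 ✗]
72^64 ≡ 1 (mod 193)  [q = 3: ≡ 1 ✗]
The check at q = 2 fails, so 72 generates a proper subgroup.

No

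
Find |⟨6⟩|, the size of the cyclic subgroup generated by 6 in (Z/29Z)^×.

14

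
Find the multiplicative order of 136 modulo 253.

By Lagrange's theorem, ord_253(136) divides φ(253) = φ(11·23) = (11−1)·(23−1) = 10·22 = 220 = 2^2 · 5 · 11.
Divisors of 220: 1, 2, 4, 5, 10, 11, 20, 22, 44, 55, 110, 220.
Compute 136^d (mod 253) for the divisors d until we hit 1:
136^1 ≡ 136 (mod 253)
136^2 ≡ 27 (mod 253)
136^4 ≡ 223 (mod 253)
136^5 ≡ 221 (mod 253)
136^10 ≡ 12 (mod 253)
136^11 ≡ 114 (mod 253)
136^20 ≡ 144 (mod 253)
136^22 ≡ 93 (mod 253)
136^44 ≡ 47 (mod 253)
136^55 ≡ 45 (mod 253)
136^110 ≡ 1 (mod 253) ✓
So ord_253(136) = 110.

110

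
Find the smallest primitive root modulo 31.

3

φ(31) = 31 − 1 = 30 = 2 · 3 · 5.
Test candidates g = 2, 3, … against the prime factors q ∈ {2, 3, 5} of φ(31): g is a generator iff g^(30/q) ≢ 1 for every such q.
g = 2: 2^15 ≡ 1 — hits 1, so not a primitive root.
g = 3: 3^15 ≡ 30; 3^10 ≡ 25; 3^6 ≡ 16 — none is 1, so 3 is a primitive root.
So 3 is the smallest generator of (Z/31Z)^×.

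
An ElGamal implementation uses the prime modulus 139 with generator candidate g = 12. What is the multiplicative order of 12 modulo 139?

The order of 12 must divide φ(139) = 139 − 1 = 138 = 2 · 3 · 23.
Divisors of 138: 1, 2, 3, 6, 23, 46, 69, 138.
Evaluate successive powers at the divisors of 138:
12^1 ≡ 12 (mod 139)
12^2 ≡ 5 (mod 139)
12^3 ≡ 60 (mod 139)
12^6 ≡ 125 (mod 139)
12^23 ≡ 97 (mod 139)
12^46 ≡ 96 (mod 139)
12^69 ≡ 138 (mod 139)
12^138 ≡ 1 (mod 139) ✓
Therefore the multiplicative order of 12 modulo 139 is 138.

138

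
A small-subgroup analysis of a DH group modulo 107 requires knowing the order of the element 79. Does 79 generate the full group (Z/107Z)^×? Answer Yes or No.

No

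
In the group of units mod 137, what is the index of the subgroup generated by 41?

The order of 41 must divide φ(137) = 137 − 1 = 136 = 2^3 · 17.
Divisors of 136: 1, 2, 4, 8, 17, 34, 68, 136.
Test each divisor d:
41^1 ≡ 41
41^2 ≡ 37
41^4 ≡ 136
41^8 ≡ 1
The order of 41 is 8, so the subgroup it generates has 8 elements.
The index is φ(137) / ord(41) = 136 / 8 = 17.

17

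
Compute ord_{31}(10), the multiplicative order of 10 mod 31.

15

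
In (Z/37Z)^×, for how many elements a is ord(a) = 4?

φ(37) = 37 − 1 = 36 = 2^2 · 3^2.
In a cyclic group of order 36, there are φ(d) elements of order d for each divisor d of 36, and zero for non-divisors.
4 = 2^2 divides 36, and φ(4) = 2.

2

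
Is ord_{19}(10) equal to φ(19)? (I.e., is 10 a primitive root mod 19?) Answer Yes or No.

Yes

φ(19) = 19 − 1 = 18 = 2 · 3^2.
An element g generates (Z/19Z)^× iff g^(18/q) ≢ 1 (mod 19) for each prime q ∈ {2, 3}.
10^9 ≡ 18 (mod 19)  [q = 2: ≢ 1 ✓]
10^6 ≡ 11 (mod 19)  [q = 3: ≢ 1 ✓]
All checks pass, so 10 has order 18 and is a primitive root modulo 19.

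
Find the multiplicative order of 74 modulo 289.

272

The order of 74 must divide φ(289) = φ(17^2) = 17·(17−1) = 272 = 2^4 · 17.
Divisors of 272: 1, 2, 4, 8, 16, 17, 34, 68, 136, 272.
Compute 74^d (mod 289) for the divisors d until we hit 1:
74^1 ≡ 74
74^2 ≡ 274
74^4 ≡ 225
74^8 ≡ 50
74^16 ≡ 188
74^17 ≡ 40
74^34 ≡ 155
74^68 ≡ 38
74^136 ≡ 288
74^272 ≡ 1
The smallest such exponent is 272, so the order of 74 is 272.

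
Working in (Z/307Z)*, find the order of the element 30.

306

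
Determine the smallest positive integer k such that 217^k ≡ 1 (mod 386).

32

By Lagrange's theorem, ord_386(217) divides φ(386) = φ(2)·φ(193) = 1·192 = 192 = 2^6 · 3.
Divisors of 192: 1, 2, 3, 4, 6, 8, 12, 16, 24, 32, 48, 64, 96, 192.
Check 217^d mod 386 for each divisor in increasing order:
217^1 ≡ 217 (mod 386)
217^2 ≡ 383 (mod 386)
217^3 ≡ 121 (mod 386)
217^4 ≡ 9 (mod 386)
217^6 ≡ 359 (mod 386)
217^8 ≡ 81 (mod 386)
217^12 ≡ 343 (mod 386)
217^16 ≡ 385 (mod 386)
217^24 ≡ 305 (mod 386)
217^32 ≡ 1 (mod 386) ✓
Hence ord(217) = 32.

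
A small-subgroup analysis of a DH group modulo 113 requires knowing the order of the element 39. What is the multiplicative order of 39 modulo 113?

112

The order of 39 must divide φ(113) = 113 − 1 = 112 = 2^4 · 7.
Divisors of 112: 1, 2, 4, 7, 8, 14, 16, 28, 56, 112.
Compute 39^d (mod 113) for the divisors d until we hit 1:
39^1 ≡ 39 (mod 113)
39^2 ≡ 52 (mod 113)
39^4 ≡ 105 (mod 113)
39^7 ≡ 48 (mod 113)
39^8 ≡ 64 (mod 113)
39^14 ≡ 44 (mod 113)
39^16 ≡ 28 (mod 113)
39^28 ≡ 15 (mod 113)
39^56 ≡ 112 (mod 113)
39^112 ≡ 1 (mod 113) ✓
Hence ord(39) = 112.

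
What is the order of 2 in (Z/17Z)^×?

8

The order of 2 must divide φ(17) = 17 − 1 = 16 = 2^4.
Divisors of 16: 1, 2, 4, 8, 16.
Check 2^d mod 17 for each divisor in increasing order:
2^1 ≡ 2
2^2 ≡ 4
2^4 ≡ 16
2^8 ≡ 1
Hence ord(2) = 8.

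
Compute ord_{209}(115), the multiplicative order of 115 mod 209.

5

ord(115) | φ(209) = φ(11·19) = (11−1)·(19−1) = 10·18 = 180 = 2^2 · 3^2 · 5.
Divisors of 180: 1, 2, 3, 4, 5, 6, 9, 10, 12, 15, 18, 20, 30, 36, 45, 60, 90, 180.
Compute 115^d (mod 209) for the divisors d until we hit 1:
115^1 ≡ 115 (mod 209)
115^2 ≡ 58 (mod 209)
115^3 ≡ 191 (mod 209)
115^4 ≡ 20 (mod 209)
115^5 ≡ 1 (mod 209) ✓
Therefore the multiplicative order of 115 modulo 209 is 5.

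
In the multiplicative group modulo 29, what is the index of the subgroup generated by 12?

7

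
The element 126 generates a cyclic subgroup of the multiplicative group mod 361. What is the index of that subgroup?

3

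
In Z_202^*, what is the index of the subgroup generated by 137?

20

Since 137 ∈ (Z/202Z)^×, its order divides φ(202) = φ(2)·φ(101) = 1·100 = 100 = 2^2 · 5^2.
Divisors of 100: 1, 2, 4, 5, 10, 20, 25, 50, 100.
Check 137^d mod 202 for each divisor in increasing order:
137^1 ≡ 137
137^2 ≡ 185
137^4 ≡ 87
137^5 ≡ 1
The order of 137 is 5, so the subgroup it generates has 5 elements.
[(Z/202Z)^× : ⟨137⟩] = 100/5 = 20.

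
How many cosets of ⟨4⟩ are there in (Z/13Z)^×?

2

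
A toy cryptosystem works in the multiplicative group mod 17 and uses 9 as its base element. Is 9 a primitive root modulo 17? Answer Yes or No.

No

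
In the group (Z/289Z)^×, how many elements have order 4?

2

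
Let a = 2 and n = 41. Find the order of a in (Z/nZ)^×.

20

The order of 2 must divide φ(41) = 41 − 1 = 40 = 2^3 · 5.
Divisors of 40: 1, 2, 4, 5, 8, 10, 20, 40.
Compute 2^d (mod 41) for the divisors d until we hit 1:
2^1 ≡ 2
2^2 ≡ 4
2^4 ≡ 16
2^5 ≡ 32
2^8 ≡ 10
2^10 ≡ 40
2^20 ≡ 1
Therefore the multiplicative order of 2 modulo 41 is 20.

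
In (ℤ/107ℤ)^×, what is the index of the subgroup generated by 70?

The order of 70 must divide φ(107) = 107 − 1 = 106 = 2 · 53.
Divisors of 106: 1, 2, 53, 106.
Check 70^d mod 107 for each divisor in increasing order:
70^1 ≡ 70
70^2 ≡ 85
70^53 ≡ 106
70^106 ≡ 1
Thus |⟨70⟩| = ord(70) = 106.
[(Z/107Z)^× : ⟨70⟩] = 106/106 = 1.

1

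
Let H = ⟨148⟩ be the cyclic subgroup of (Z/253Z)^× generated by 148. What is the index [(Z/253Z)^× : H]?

2

The order of 148 must divide φ(253) = φ(11·23) = (11−1)·(23−1) = 10·22 = 220 = 2^2 · 5 · 11.
Divisors of 220: 1, 2, 4, 5, 10, 11, 20, 22, 44, 55, 110, 220.
Compute 148^d (mod 253) for the divisors d until we hit 1:
148^1 ≡ 148
148^2 ≡ 146
148^4 ≡ 64
148^5 ≡ 111
148^10 ≡ 177
148^11 ≡ 137
148^20 ≡ 210
148^22 ≡ 47
148^44 ≡ 185
148^55 ≡ 45
148^110 ≡ 1
So ord_253(148) = 110, hence |⟨148⟩| = 110.
The index is φ(253) / ord(148) = 220 / 110 = 2.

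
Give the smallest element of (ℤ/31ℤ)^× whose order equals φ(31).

3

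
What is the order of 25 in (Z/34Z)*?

By Lagrange's theorem, ord_34(25) divides φ(34) = φ(2)·φ(17) = 1·16 = 16 = 2^4.
Divisors of 16: 1, 2, 4, 8, 16.
Check 25^d mod 34 for each divisor in increasing order:
25^1 ≡ 25 (mod 34)
25^2 ≡ 13 (mod 34)
25^4 ≡ 33 (mod 34)
25^8 ≡ 1 (mod 34) ✓
Hence ord(25) = 8.

8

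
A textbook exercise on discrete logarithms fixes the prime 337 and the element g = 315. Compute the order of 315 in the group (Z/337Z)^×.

336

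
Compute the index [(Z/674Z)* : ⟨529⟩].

By Lagrange's theorem, ord_674(529) divides φ(674) = φ(2)·φ(337) = 1·336 = 336 = 2^4 · 3 · 7.
Divisors of 336: 1, 2, 3, 4, 6, 7, 8, 12, 14, 16, 21, 24, 28, 42, 48, 56, 84, 112, 168, 336.
Test each divisor d:
529^1 ≡ 529
529^2 ≡ 131
529^3 ≡ 551
529^4 ≡ 311
529^6 ≡ 301
529^7 ≡ 165
529^8 ≡ 339
529^12 ≡ 285
529^14 ≡ 265
529^16 ≡ 341
529^21 ≡ 589
529^24 ≡ 345
529^28 ≡ 129
529^42 ≡ 485
529^48 ≡ 401
529^56 ≡ 465
529^84 ≡ 673
529^112 ≡ 545
529^168 ≡ 1
The order of 529 is 168, so the subgroup it generates has 168 elements.
The index is φ(674) / ord(529) = 336 / 168 = 2.

2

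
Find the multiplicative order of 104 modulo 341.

30

By Lagrange's theorem, ord_341(104) divides φ(341) = φ(11·31) = (11−1)·(31−1) = 10·30 = 300 = 2^2 · 3 · 5^2.
Divisors of 300: 1, 2, 3, 4, 5, 6, 10, 12, 15, 20, 25, 30, 50, 60, 75, 100, 150, 300.
Test each divisor d:
104^1 ≡ 104 (mod 341)
104^2 ≡ 245 (mod 341)
104^3 ≡ 246 (mod 341)
104^4 ≡ 9 (mod 341)
104^5 ≡ 254 (mod 341)
104^6 ≡ 159 (mod 341)
104^10 ≡ 67 (mod 341)
104^12 ≡ 47 (mod 341)
104^15 ≡ 309 (mod 341)
104^20 ≡ 56 (mod 341)
104^25 ≡ 243 (mod 341)
104^30 ≡ 1 (mod 341) ✓
The smallest such exponent is 30, so the order of 104 is 30.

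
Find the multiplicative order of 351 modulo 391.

176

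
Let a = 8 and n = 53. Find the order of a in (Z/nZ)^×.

52

The order of 8 must divide φ(53) = 53 − 1 = 52 = 2^2 · 13.
Divisors of 52: 1, 2, 4, 13, 26, 52.
Test each divisor d:
8^1 ≡ 8 (mod 53)
8^2 ≡ 11 (mod 53)
8^4 ≡ 15 (mod 53)
8^13 ≡ 23 (mod 53)
8^26 ≡ 52 (mod 53)
8^52 ≡ 1 (mod 53) ✓
The smallest such exponent is 52, so the order of 8 is 52.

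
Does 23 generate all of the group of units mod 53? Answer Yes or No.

No

φ(53) = 53 − 1 = 52 = 2^2 · 13.
Test 23^(52/q) mod 53 for each prime factor q of 52:
23^26 ≡ 52 (mod 53)  [q = 2: ≢ 1 ✓]
23^4 ≡ 1 (mod 53)  [q = 13: ≡ 1 ✗]
Since 23^4 ≡ 1, the order of 23 divides 4 < 52, so 23 is not a primitive root.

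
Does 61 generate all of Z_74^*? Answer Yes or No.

Yes

φ(74) = φ(2)·φ(37) = 1·36 = 36 = 2^2 · 3^2.
61 is a primitive root mod 74 iff 61^(φ(74)/q) ≢ 1 for every prime q | φ(74), i.e. q ∈ {2, 3}.
61^18 ≡ 73 (mod 74)  [q = 2: ≢ 1 ✓]
61^12 ≡ 47 (mod 74)  [q = 3: ≢ 1 ✓]
All checks pass, so 61 has order 36 and is a primitive root modulo 74.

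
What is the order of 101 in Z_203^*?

84

ord(101) | φ(203) = φ(7·29) = (7−1)·(29−1) = 6·28 = 168 = 2^3 · 3 · 7.
Divisors of 168: 1, 2, 3, 4, 6, 7, 8, 12, 14, 21, 24, 28, 42, 56, 84, 168.
Check 101^d mod 203 for each divisor in increasing order:
101^1 ≡ 101 (mod 203)
101^2 ≡ 51 (mod 203)
101^3 ≡ 76 (mod 203)
101^4 ≡ 165 (mod 203)
101^6 ≡ 92 (mod 203)
101^7 ≡ 157 (mod 203)
101^8 ≡ 23 (mod 203)
101^12 ≡ 141 (mod 203)
101^14 ≡ 86 (mod 203)
101^21 ≡ 104 (mod 203)
101^24 ≡ 190 (mod 203)
101^28 ≡ 88 (mod 203)
101^42 ≡ 57 (mod 203)
101^56 ≡ 30 (mod 203)
101^84 ≡ 1 (mod 203) ✓
Hence ord(101) = 84.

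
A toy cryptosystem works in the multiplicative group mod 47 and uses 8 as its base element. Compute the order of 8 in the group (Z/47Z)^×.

ord(8) | φ(47) = 47 − 1 = 46 = 2 · 23.
Divisors of 46: 1, 2, 23, 46.
Evaluate successive powers at the divisors of 46:
8^1 ≡ 8
8^2 ≡ 17
8^23 ≡ 1
The smallest such exponent is 23, so the order of 8 is 23.

23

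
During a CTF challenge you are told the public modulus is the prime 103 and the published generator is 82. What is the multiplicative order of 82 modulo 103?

51

Since 82 ∈ (Z/103Z)^×, its order divides φ(103) = 103 − 1 = 102 = 2 · 3 · 17.
Divisors of 102: 1, 2, 3, 6, 17, 34, 51, 102.
Test each divisor d:
82^1 ≡ 82
82^2 ≡ 29
82^3 ≡ 9
82^6 ≡ 81
82^17 ≡ 46
82^34 ≡ 56
82^51 ≡ 1
Hence ord(82) = 51.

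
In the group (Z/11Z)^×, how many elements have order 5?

4

φ(11) = 11 − 1 = 10 = 2 · 5.
Since (Z/11Z)^× is cyclic of order 10, the number of elements of order d is φ(d) when d | 10 and 0 otherwise.
5 | 10, and φ(5) = 5 − 1 = 4.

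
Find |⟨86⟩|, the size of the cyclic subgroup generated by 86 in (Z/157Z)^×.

78

By Lagrange's theorem, ord_157(86) divides φ(157) = 157 − 1 = 156 = 2^2 · 3 · 13.
Divisors of 156: 1, 2, 3, 4, 6, 12, 13, 26, 39, 52, 78, 156.
Evaluate successive powers at the divisors of 156:
86^1 ≡ 86 (mod 157)
86^2 ≡ 17 (mod 157)
86^3 ≡ 49 (mod 157)
86^4 ≡ 132 (mod 157)
86^6 ≡ 46 (mod 157)
86^12 ≡ 75 (mod 157)
86^13 ≡ 13 (mod 157)
86^26 ≡ 12 (mod 157)
86^39 ≡ 156 (mod 157)
86^52 ≡ 144 (mod 157)
86^78 ≡ 1 (mod 157) ✓
Hence ord(86) = 78.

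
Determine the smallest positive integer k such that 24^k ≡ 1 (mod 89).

Since 24 ∈ (Z/89Z)^×, its order divides φ(89) = 89 − 1 = 88 = 2^3 · 11.
Divisors of 88: 1, 2, 4, 8, 11, 22, 44, 88.
Compute 24^d (mod 89) for the divisors d until we hit 1:
24^1 ≡ 24 (mod 89)
24^2 ≡ 42 (mod 89)
24^4 ≡ 73 (mod 89)
24^8 ≡ 78 (mod 89)
24^11 ≡ 37 (mod 89)
24^22 ≡ 34 (mod 89)
24^44 ≡ 88 (mod 89)
24^88 ≡ 1 (mod 89) ✓
Therefore the multiplicative order of 24 modulo 89 is 88.

88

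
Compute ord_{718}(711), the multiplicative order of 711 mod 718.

179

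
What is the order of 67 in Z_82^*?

ord(67) | φ(82) = φ(2)·φ(41) = 1·40 = 40 = 2^3 · 5.
Divisors of 40: 1, 2, 4, 5, 8, 10, 20, 40.
Test each divisor d:
67^1 ≡ 67 (mod 82)
67^2 ≡ 61 (mod 82)
67^4 ≡ 31 (mod 82)
67^5 ≡ 27 (mod 82)
67^8 ≡ 59 (mod 82)
67^10 ≡ 73 (mod 82)
67^20 ≡ 81 (mod 82)
67^40 ≡ 1 (mod 82) ✓
The smallest such exponent is 40, so the order of 67 is 40.

40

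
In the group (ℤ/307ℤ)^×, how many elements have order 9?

6

φ(307) = 307 − 1 = 306 = 2 · 3^2 · 17.
(Z/307Z)^× is cyclic (|G| = 306); a cyclic group of order m has exactly φ(d) elements of each order d | m, and none otherwise.
9 = 3^2 divides 306, and φ(9) = 6.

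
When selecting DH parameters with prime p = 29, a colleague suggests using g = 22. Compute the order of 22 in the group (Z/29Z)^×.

14

The order of 22 must divide φ(29) = 29 − 1 = 28 = 2^2 · 7.
Divisors of 28: 1, 2, 4, 7, 14, 28.
Evaluate successive powers at the divisors of 28:
22^1 ≡ 22
22^2 ≡ 20
22^4 ≡ 23
22^7 ≡ 28
22^14 ≡ 1
The smallest such exponent is 14, so the order of 22 is 14.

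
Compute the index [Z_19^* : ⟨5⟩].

2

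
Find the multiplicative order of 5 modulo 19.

9

Since 5 ∈ (Z/19Z)^×, its order divides φ(19) = 19 − 1 = 18 = 2 · 3^2.
Divisors of 18: 1, 2, 3, 6, 9, 18.
Test each divisor d:
5^1 ≡ 5 (mod 19)
5^2 ≡ 6 (mod 19)
5^3 ≡ 11 (mod 19)
5^6 ≡ 7 (mod 19)
5^9 ≡ 1 (mod 19) ✓
Hence ord(5) = 9.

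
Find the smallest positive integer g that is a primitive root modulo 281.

3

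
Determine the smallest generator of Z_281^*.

3

φ(281) = 281 − 1 = 280 = 2^3 · 5 · 7.
g is a primitive root iff g^(280/q) ≢ 1 (mod 281) for each prime q ∈ {2, 5, 7}.
g = 2: 2^140 ≡ 1 — hits 1, so not a primitive root.
g = 3: 3^140 ≡ 280; 3^56 ≡ 86; 3^40 ≡ 249 — none is 1, so 3 is a primitive root.
So 3 is the smallest generator of (Z/281Z)^×.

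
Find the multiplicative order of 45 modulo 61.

30

ord(45) | φ(61) = 61 − 1 = 60 = 2^2 · 3 · 5.
Divisors of 60: 1, 2, 3, 4, 5, 6, 10, 12, 15, 20, 30, 60.
Check 45^d mod 61 for each divisor in increasing order:
45^1 ≡ 45 (mod 61)
45^2 ≡ 12 (mod 61)
45^3 ≡ 52 (mod 61)
45^4 ≡ 22 (mod 61)
45^5 ≡ 14 (mod 61)
45^6 ≡ 20 (mod 61)
45^10 ≡ 13 (mod 61)
45^12 ≡ 34 (mod 61)
45^15 ≡ 60 (mod 61)
45^20 ≡ 47 (mod 61)
45^30 ≡ 1 (mod 61) ✓
The smallest such exponent is 30, so the order of 45 is 30.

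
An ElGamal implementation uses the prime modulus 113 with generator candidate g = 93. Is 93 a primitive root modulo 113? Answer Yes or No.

φ(113) = 113 − 1 = 112 = 2^4 · 7.
An element g generates (Z/113Z)^× iff g^(112/q) ≢ 1 (mod 113) for each prime q ∈ {2, 7}.
93^56 ≡ 112 (mod 113)  [q = 2: ≢ 1 ✓]
93^16 ≡ 28 (mod 113)  [q = 7: ≢ 1 ✓]
Every test exponent gives a nontrivial residue, hence 93 generates the full group.

Yes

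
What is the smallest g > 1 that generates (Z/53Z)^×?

2

φ(53) = 53 − 1 = 52 = 2^2 · 13.
g is a primitive root iff g^(52/q) ≢ 1 (mod 53) for each prime q ∈ {2, 13}.
g = 2: 2^26 ≡ 52; 2^4 ≡ 16 — none is 1, so 2 is a primitive root.
The smallest primitive root modulo 53 is 2.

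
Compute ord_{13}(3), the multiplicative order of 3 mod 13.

Since 3 ∈ (Z/13Z)^×, its order divides φ(13) = 13 − 1 = 12 = 2^2 · 3.
Divisors of 12: 1, 2, 3, 4, 6, 12.
Test each divisor d:
3^1 ≡ 3 (mod 13)
3^2 ≡ 9 (mod 13)
3^3 ≡ 1 (mod 13) ✓
Therefore the multiplicative order of 3 modulo 13 is 3.

3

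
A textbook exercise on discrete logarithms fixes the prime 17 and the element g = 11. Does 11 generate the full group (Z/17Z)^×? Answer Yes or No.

φ(17) = 17 − 1 = 16 = 2^4.
An element g generates (Z/17Z)^× iff g^(16/q) ≢ 1 (mod 17) for each prime q ∈ {2}.
11^8 ≡ 16 (mod 17)  [q = 2: ≢ 1 ✓]
All checks pass, so 11 has order 16 and is a primitive root modulo 17.

Yes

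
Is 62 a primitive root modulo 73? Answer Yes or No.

φ(73) = 73 − 1 = 72 = 2^3 · 3^2.
62 is a primitive root mod 73 iff 62^(φ(73)/q) ≢ 1 for every prime q | φ(73), i.e. q ∈ {2, 3}.
62^36 ≡ 72 (mod 73)  [q = 2: ≢ 1 ✓]
62^24 ≡ 8 (mod 73)  [q = 3: ≢ 1 ✓]
Every test exponent gives a nontrivial residue, hence 62 generates the full group.

Yes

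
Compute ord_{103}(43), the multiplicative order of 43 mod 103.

Since 43 ∈ (Z/103Z)^×, its order divides φ(103) = 103 − 1 = 102 = 2 · 3 · 17.
Divisors of 102: 1, 2, 3, 6, 17, 34, 51, 102.
Check 43^d mod 103 for each divisor in increasing order:
43^1 ≡ 43 (mod 103)
43^2 ≡ 98 (mod 103)
43^3 ≡ 94 (mod 103)
43^6 ≡ 81 (mod 103)
43^17 ≡ 47 (mod 103)
43^34 ≡ 46 (mod 103)
43^51 ≡ 102 (mod 103)
43^102 ≡ 1 (mod 103) ✓
Hence ord(43) = 102.

102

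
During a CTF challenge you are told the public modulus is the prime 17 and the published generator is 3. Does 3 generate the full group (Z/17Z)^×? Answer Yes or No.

φ(17) = 17 − 1 = 16 = 2^4.
Test 3^(16/q) mod 17 for each prime factor q of 16:
3^8 ≡ 16 (mod 17)  [q = 2: ≢ 1 ✓]
Every test exponent gives a nontrivial residue, hence 3 generates the full group.

Yes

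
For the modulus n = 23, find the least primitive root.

φ(23) = 23 − 1 = 22 = 2 · 11.
Test candidates g = 2, 3, … against the prime factors q ∈ {2, 11} of φ(23): g is a generator iff g^(22/q) ≢ 1 for every such q.
g = 2: 2^11 ≡ 1 — hits 1, so not a primitive root.
g = 3: 3^11 ≡ 1 — hits 1, so not a primitive root.
g = 4: 4^11 ≡ 1 — hits 1, so not a primitive root.
g = 5: 5^11 ≡ 22; 5^2 ≡ 2 — none is 1, so 5 is a primitive root.
Hence the least primitive root of 23 is 5.

5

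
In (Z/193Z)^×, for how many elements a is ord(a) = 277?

0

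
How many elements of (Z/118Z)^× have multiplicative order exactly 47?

0

φ(118) = φ(2)·φ(59) = 1·58 = 58 = 2 · 29.
(Z/118Z)^× is cyclic (|G| = 58); a cyclic group of order m has exactly φ(d) elements of each order d | m, and none otherwise.
Here 58 is not a multiple of 47, so there are no elements of order 47.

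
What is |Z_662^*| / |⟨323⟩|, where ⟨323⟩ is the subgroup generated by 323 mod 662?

66

Since 323 ∈ (Z/662Z)^×, its order divides φ(662) = φ(2)·φ(331) = 1·330 = 330 = 2 · 3 · 5 · 11.
Divisors of 330: 1, 2, 3, 5, 6, 10, 11, 15, 22, 30, 33, 55, 66, 110, 165, 330.
Evaluate successive powers at the divisors of 330:
323^1 ≡ 323 (mod 662)
323^2 ≡ 395 (mod 662)
323^3 ≡ 481 (mod 662)
323^5 ≡ 1 (mod 662) ✓
The order of 323 is 5, so the subgroup it generates has 5 elements.
Index = |(Z/662Z)^×| / |⟨323⟩| = 330 / 5 = 66.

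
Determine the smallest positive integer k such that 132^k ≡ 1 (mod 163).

27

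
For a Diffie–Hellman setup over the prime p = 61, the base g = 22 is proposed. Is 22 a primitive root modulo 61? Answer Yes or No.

No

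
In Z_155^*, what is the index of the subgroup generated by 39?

12

Since 39 ∈ (Z/155Z)^×, its order divides φ(155) = φ(5·31) = (5−1)·(31−1) = 4·30 = 120 = 2^3 · 3 · 5.
Divisors of 120: 1, 2, 3, 4, 5, 6, 8, 10, 12, 15, 20, 24, 30, 40, 60, 120.
Compute 39^d (mod 155) for the divisors d until we hit 1:
39^1 ≡ 39 (mod 155)
39^2 ≡ 126 (mod 155)
39^3 ≡ 109 (mod 155)
39^4 ≡ 66 (mod 155)
39^5 ≡ 94 (mod 155)
39^6 ≡ 101 (mod 155)
39^8 ≡ 16 (mod 155)
39^10 ≡ 1 (mod 155) ✓
The order of 39 is 10, so the subgroup it generates has 10 elements.
Index = |(Z/155Z)^×| / |⟨39⟩| = 120 / 10 = 12.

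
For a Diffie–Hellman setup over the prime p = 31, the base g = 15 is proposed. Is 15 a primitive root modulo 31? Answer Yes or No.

No

φ(31) = 31 − 1 = 30 = 2 · 3 · 5.
15 is a primitive root mod 31 iff 15^(φ(31)/q) ≢ 1 for every prime q | φ(31), i.e. q ∈ {2, 3, 5}.
15^15 ≡ 30 (mod 31)  [q = 2: ≢ 1 ✓]
15^10 ≡ 1 (mod 31)  [q = 3: ≡ 1 ✗]
15^6 ≡ 16 (mod 31)  [q = 5: ≢ 1 ✓]
15^10 ≡ 1 shows ord(15) | 10, strictly less than φ(31); not a primitive root.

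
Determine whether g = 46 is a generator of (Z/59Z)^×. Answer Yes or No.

φ(59) = 59 − 1 = 58 = 2 · 29.
Test 46^(58/q) mod 59 for each prime factor q of 58:
46^29 ≡ 1 (mod 59)  [q = 2: ≡ 1 ✗]
46^2 ≡ 51 (mod 59)  [q = 29: ≢ 1 ✓]
46^29 ≡ 1 shows ord(46) | 29, strictly less than φ(59); not a primitive root.

No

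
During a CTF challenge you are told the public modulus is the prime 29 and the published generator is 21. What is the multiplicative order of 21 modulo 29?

Since 21 ∈ (Z/29Z)^×, its order divides φ(29) = 29 − 1 = 28 = 2^2 · 7.
Divisors of 28: 1, 2, 4, 7, 14, 28.
Test each divisor d:
21^1 ≡ 21
21^2 ≡ 6
21^4 ≡ 7
21^7 ≡ 12
21^14 ≡ 28
21^28 ≡ 1
The smallest such exponent is 28, so the order of 21 is 28.

28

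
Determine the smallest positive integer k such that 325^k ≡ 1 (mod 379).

ord(325) | φ(379) = 379 − 1 = 378 = 2 · 3^3 · 7.
Divisors of 378: 1, 2, 3, 6, 7, 9, 14, 18, 21, 27, 42, 54, 63, 126, 189, 378.
Check 325^d mod 379 for each divisor in increasing order:
325^1 ≡ 325 (mod 379)
325^2 ≡ 263 (mod 379)
325^3 ≡ 200 (mod 379)
325^6 ≡ 205 (mod 379)
325^7 ≡ 300 (mod 379)
325^9 ≡ 68 (mod 379)
325^14 ≡ 177 (mod 379)
325^18 ≡ 76 (mod 379)
325^21 ≡ 40 (mod 379)
325^27 ≡ 241 (mod 379)
325^42 ≡ 84 (mod 379)
325^54 ≡ 94 (mod 379)
325^63 ≡ 328 (mod 379)
325^126 ≡ 327 (mod 379)
325^189 ≡ 378 (mod 379)
325^378 ≡ 1 (mod 379) ✓
So ord_379(325) = 378.

378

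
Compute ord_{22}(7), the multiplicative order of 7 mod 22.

By Lagrange's theorem, ord_22(7) divides φ(22) = φ(2)·φ(11) = 1·10 = 10 = 2 · 5.
Divisors of 10: 1, 2, 5, 10.
Test each divisor d:
7^1 ≡ 7 (mod 22)
7^2 ≡ 5 (mod 22)
7^5 ≡ 21 (mod 22)
7^10 ≡ 1 (mod 22) ✓
Therefore the multiplicative order of 7 modulo 22 is 10.

10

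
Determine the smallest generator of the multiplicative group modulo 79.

3

φ(79) = 79 − 1 = 78 = 2 · 3 · 13.
Test candidates g = 2, 3, … against the prime factors q ∈ {2, 3, 13} of φ(79): g is a generator iff g^(78/q) ≢ 1 for every such q.
g = 2: 2^39 ≡ 1 — hits 1, so not a primitive root.
g = 3: 3^39 ≡ 78; 3^26 ≡ 23; 3^6 ≡ 18 — none is 1, so 3 is a primitive root.
The smallest primitive root modulo 79 is 3.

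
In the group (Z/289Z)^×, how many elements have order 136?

φ(289) = φ(17^2) = 17·(17−1) = 272 = 2^4 · 17.
(Z/289Z)^× is cyclic (|G| = 272); a cyclic group of order m has exactly φ(d) elements of each order d | m, and none otherwise.
136 = 2^3 · 17 divides 272, and φ(136) = 64.

64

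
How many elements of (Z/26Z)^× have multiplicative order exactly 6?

2

φ(26) = φ(2)·φ(13) = 1·12 = 12 = 2^2 · 3.
In a cyclic group of order 12, there are φ(d) elements of order d for each divisor d of 12, and zero for non-divisors.
6 = 2 · 3 divides 12, and φ(6) = 2.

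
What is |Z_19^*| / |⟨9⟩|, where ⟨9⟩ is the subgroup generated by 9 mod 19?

2

By Lagrange's theorem, ord_19(9) divides φ(19) = 19 − 1 = 18 = 2 · 3^2.
Divisors of 18: 1, 2, 3, 6, 9, 18.
Check 9^d mod 19 for each divisor in increasing order:
9^1 ≡ 9 (mod 19)
9^2 ≡ 5 (mod 19)
9^3 ≡ 7 (mod 19)
9^6 ≡ 11 (mod 19)
9^9 ≡ 1 (mod 19) ✓
The order of 9 is 9, so the subgroup it generates has 9 elements.
Index = |(Z/19Z)^×| / |⟨9⟩| = 18 / 9 = 2.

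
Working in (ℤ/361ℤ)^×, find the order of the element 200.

By Lagrange's theorem, ord_361(200) divides φ(361) = φ(19^2) = 19·(19−1) = 342 = 2 · 3^2 · 19.
Divisors of 342: 1, 2, 3, 6, 9, 18, 19, 38, 57, 114, 171, 342.
Compute 200^d (mod 361) for the divisors d until we hit 1:
200^1 ≡ 200 (mod 361)
200^2 ≡ 290 (mod 361)
200^3 ≡ 240 (mod 361)
200^6 ≡ 201 (mod 361)
200^9 ≡ 227 (mod 361)
200^18 ≡ 267 (mod 361)
200^19 ≡ 333 (mod 361)
200^38 ≡ 62 (mod 361)
200^57 ≡ 69 (mod 361)
200^114 ≡ 68 (mod 361)
200^171 ≡ 360 (mod 361)
200^342 ≡ 1 (mod 361) ✓
Hence ord(200) = 342.

342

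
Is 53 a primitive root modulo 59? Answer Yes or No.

φ(59) = 59 − 1 = 58 = 2 · 29.
53 is a primitive root mod 59 iff 53^(φ(59)/q) ≢ 1 for every prime q | φ(59), i.e. q ∈ {2, 29}.
53^29 ≡ 1 (mod 59)  [q = 2: ≡ 1 ✗]
53^2 ≡ 36 (mod 59)  [q = 29: ≢ 1 ✓]
Since 53^29 ≡ 1, the order of 53 divides 29 < 58, so 53 is not a primitive root.

No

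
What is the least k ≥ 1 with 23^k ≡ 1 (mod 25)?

By Lagrange's theorem, ord_25(23) divides φ(25) = φ(5^2) = 5·(5−1) = 20 = 2^2 · 5.
Divisors of 20: 1, 2, 4, 5, 10, 20.
Evaluate successive powers at the divisors of 20:
23^1 ≡ 23 (mod 25)
23^2 ≡ 4 (mod 25)
23^4 ≡ 16 (mod 25)
23^5 ≡ 18 (mod 25)
23^10 ≡ 24 (mod 25)
23^20 ≡ 1 (mod 25) ✓
So ord_25(23) = 20.

20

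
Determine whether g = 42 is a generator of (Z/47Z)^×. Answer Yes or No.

No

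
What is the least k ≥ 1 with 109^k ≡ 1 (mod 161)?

66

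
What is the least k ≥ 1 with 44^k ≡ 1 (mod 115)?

22

The order of 44 must divide φ(115) = φ(5·23) = (5−1)·(23−1) = 4·22 = 88 = 2^3 · 11.
Divisors of 88: 1, 2, 4, 8, 11, 22, 44, 88.
Check 44^d mod 115 for each divisor in increasing order:
44^1 ≡ 44
44^2 ≡ 96
44^4 ≡ 16
44^8 ≡ 26
44^11 ≡ 114
44^22 ≡ 1
Therefore the multiplicative order of 44 modulo 115 is 22.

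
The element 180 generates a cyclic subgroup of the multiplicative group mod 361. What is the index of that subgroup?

ord(180) | φ(361) = φ(19^2) = 19·(19−1) = 342 = 2 · 3^2 · 19.
Divisors of 342: 1, 2, 3, 6, 9, 18, 19, 38, 57, 114, 171, 342.
Check 180^d mod 361 for each divisor in increasing order:
180^1 ≡ 180 (mod 361)
180^2 ≡ 271 (mod 361)
180^3 ≡ 45 (mod 361)
180^6 ≡ 220 (mod 361)
180^9 ≡ 153 (mod 361)
180^18 ≡ 305 (mod 361)
180^19 ≡ 28 (mod 361)
180^38 ≡ 62 (mod 361)
180^57 ≡ 292 (mod 361)
180^114 ≡ 68 (mod 361)
180^171 ≡ 1 (mod 361) ✓
So ord_361(180) = 171, hence |⟨180⟩| = 171.
The index is φ(361) / ord(180) = 342 / 171 = 2.

2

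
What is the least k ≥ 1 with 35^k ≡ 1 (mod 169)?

39

ord(35) | φ(169) = φ(13^2) = 13·(13−1) = 156 = 2^2 · 3 · 13.
Divisors of 156: 1, 2, 3, 4, 6, 12, 13, 26, 39, 52, 78, 156.
Check 35^d mod 169 for each divisor in increasing order:
35^1 ≡ 35 (mod 169)
35^2 ≡ 42 (mod 169)
35^3 ≡ 118 (mod 169)
35^4 ≡ 74 (mod 169)
35^6 ≡ 66 (mod 169)
35^12 ≡ 131 (mod 169)
35^13 ≡ 22 (mod 169)
35^26 ≡ 146 (mod 169)
35^39 ≡ 1 (mod 169) ✓
Therefore the multiplicative order of 35 modulo 169 is 39.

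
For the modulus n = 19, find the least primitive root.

φ(19) = 19 − 1 = 18 = 2 · 3^2.
g is a primitive root iff g^(18/q) ≢ 1 (mod 19) for each prime q ∈ {2, 3}.
g = 2: 2^9 ≡ 18; 2^6 ≡ 7 — none is 1, so 2 is a primitive root.
The smallest primitive root modulo 19 is 2.

2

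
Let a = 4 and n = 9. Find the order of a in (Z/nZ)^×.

3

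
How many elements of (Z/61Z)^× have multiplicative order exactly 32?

φ(61) = 61 − 1 = 60 = 2^2 · 3 · 5.
In a cyclic group of order 60, there are φ(d) elements of order d for each divisor d of 60, and zero for non-divisors.
Since 32 ∤ 60, the count is 0.

0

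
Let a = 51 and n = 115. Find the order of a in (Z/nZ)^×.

ord(51) | φ(115) = φ(5·23) = (5−1)·(23−1) = 4·22 = 88 = 2^3 · 11.
Divisors of 88: 1, 2, 4, 8, 11, 22, 44, 88.
Check 51^d mod 115 for each divisor in increasing order:
51^1 ≡ 51 (mod 115)
51^2 ≡ 71 (mod 115)
51^4 ≡ 96 (mod 115)
51^8 ≡ 16 (mod 115)
51^11 ≡ 91 (mod 115)
51^22 ≡ 1 (mod 115) ✓
Therefore the multiplicative order of 51 modulo 115 is 22.

22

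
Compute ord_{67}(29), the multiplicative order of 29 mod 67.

ord(29) | φ(67) = 67 − 1 = 66 = 2 · 3 · 11.
Divisors of 66: 1, 2, 3, 6, 11, 22, 33, 66.
Evaluate successive powers at the divisors of 66:
29^1 ≡ 29 (mod 67)
29^2 ≡ 37 (mod 67)
29^3 ≡ 1 (mod 67) ✓
So ord_67(29) = 3.

3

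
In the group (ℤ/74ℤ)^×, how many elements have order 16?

0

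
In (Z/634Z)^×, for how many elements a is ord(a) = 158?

78

φ(634) = φ(2)·φ(317) = 1·316 = 316 = 2^2 · 79.
In a cyclic group of order 316, there are φ(d) elements of order d for each divisor d of 316, and zero for non-divisors.
158 = 2 · 79 divides 316, and φ(158) = 78.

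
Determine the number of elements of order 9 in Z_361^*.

φ(361) = φ(19^2) = 19·(19−1) = 342 = 2 · 3^2 · 19.
Since (Z/361Z)^× is cyclic of order 342, the number of elements of order d is φ(d) when d | 342 and 0 otherwise.
9 = 3^2 divides 342, and φ(9) = 6.

6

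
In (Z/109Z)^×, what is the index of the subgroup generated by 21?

4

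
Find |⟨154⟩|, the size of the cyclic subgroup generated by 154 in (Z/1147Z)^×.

4

By Lagrange's theorem, ord_1147(154) divides φ(1147) = φ(31·37) = (31−1)·(37−1) = 30·36 = 1080 = 2^3 · 3^3 · 5.
Divisors of 1080: 1, 2, 3, 4, 5, 6, 8, 9, 10, 12, 15, 18, 20, 24, 27, 30, 36, 40, 45, 54, 60, 72, 90, 108, 120, 135, 180, 216, 270, 360, 540, 1080.
Compute 154^d (mod 1147) for the divisors d until we hit 1:
154^1 ≡ 154
154^2 ≡ 776
154^3 ≡ 216
154^4 ≡ 1
Therefore the multiplicative order of 154 modulo 1147 is 4.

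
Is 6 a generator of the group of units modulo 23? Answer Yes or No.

φ(23) = 23 − 1 = 22 = 2 · 11.
An element g generates (Z/23Z)^× iff g^(22/q) ≢ 1 (mod 23) for each prime q ∈ {2, 11}.
6^11 ≡ 1 (mod 23)  [q = 2: ≡ 1 ✗]
6^2 ≡ 13 (mod 23)  [q = 11: ≢ 1 ✓]
Since 6^11 ≡ 1, the order of 6 divides 11 < 22, so 6 is not a primitive root.

No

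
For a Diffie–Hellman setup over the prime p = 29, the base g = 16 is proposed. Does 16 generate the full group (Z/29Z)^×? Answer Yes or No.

φ(29) = 29 − 1 = 28 = 2^2 · 7.
Test 16^(28/q) mod 29 for each prime factor q of 28:
16^14 ≡ 1 (mod 29)  [q = 2: ≡ 1 ✗]
16^4 ≡ 25 (mod 29)  [q = 7: ≢ 1 ✓]
Since 16^14 ≡ 1, the order of 16 divides 14 < 28, so 16 is not a primitive root.

No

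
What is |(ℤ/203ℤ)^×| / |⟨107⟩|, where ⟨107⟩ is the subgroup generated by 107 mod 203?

8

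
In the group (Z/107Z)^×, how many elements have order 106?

52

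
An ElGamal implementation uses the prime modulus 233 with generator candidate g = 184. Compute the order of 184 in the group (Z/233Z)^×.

29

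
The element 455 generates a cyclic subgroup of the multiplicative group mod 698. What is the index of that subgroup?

ord(455) | φ(698) = φ(2)·φ(349) = 1·348 = 348 = 2^2 · 3 · 29.
Divisors of 348: 1, 2, 3, 4, 6, 12, 29, 58, 87, 116, 174, 348.
Compute 455^d (mod 698) for the divisors d until we hit 1:
455^1 ≡ 455 (mod 698)
455^2 ≡ 417 (mod 698)
455^3 ≡ 577 (mod 698)
455^4 ≡ 87 (mod 698)
455^6 ≡ 681 (mod 698)
455^12 ≡ 289 (mod 698)
455^29 ≡ 575 (mod 698)
455^58 ≡ 471 (mod 698)
455^87 ≡ 1 (mod 698) ✓
The order of 455 is 87, so the subgroup it generates has 87 elements.
[(Z/698Z)^× : ⟨455⟩] = 348/87 = 4.

4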